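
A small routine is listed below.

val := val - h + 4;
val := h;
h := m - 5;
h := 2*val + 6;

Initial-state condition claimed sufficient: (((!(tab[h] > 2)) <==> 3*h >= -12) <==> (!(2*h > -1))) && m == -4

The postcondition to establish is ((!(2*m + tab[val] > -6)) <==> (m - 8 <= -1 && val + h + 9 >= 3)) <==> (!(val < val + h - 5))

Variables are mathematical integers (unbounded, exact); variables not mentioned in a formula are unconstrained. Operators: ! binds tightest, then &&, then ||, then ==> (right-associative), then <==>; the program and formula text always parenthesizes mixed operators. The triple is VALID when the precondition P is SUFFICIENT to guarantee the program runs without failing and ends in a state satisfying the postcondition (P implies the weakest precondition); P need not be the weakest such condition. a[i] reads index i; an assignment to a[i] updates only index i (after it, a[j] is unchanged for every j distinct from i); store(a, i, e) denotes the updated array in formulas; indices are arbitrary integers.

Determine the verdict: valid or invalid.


Working backward. After the program, the postcondition ((!(2*m + tab[val] > -6)) <==> (m - 8 <= -1 && val + h + 9 >= 3)) <==> (!(val < val + h - 5)) must hold; in canonical form it is ((!(tab[val] + 2*m > -6)) <==> (m <= 7 && h + val >= -6)) <==> (!(h > 5)).
Before h := 2*val + 6: ((!(tab[val] + 2*m > -6)) <==> (m <= 7 && 3*val >= -12)) <==> (!(2*val > -1))
Before h := m - 5: ((!(tab[val] + 2*m > -6)) <==> (m <= 7 && 3*val >= -12)) <==> (!(2*val > -1))
Before val := h: ((!(tab[h] + 2*m > -6)) <==> (m <= 7 && 3*h >= -12)) <==> (!(2*h > -1))
Before val := val - h + 4: ((!(tab[h] + 2*m > -6)) <==> (m <= 7 && 3*h >= -12)) <==> (!(2*h > -1))
The weakest precondition is ((!(tab[h] + 2*m > -6)) <==> (m <= 7 && 3*h >= -12)) <==> (!(2*h > -1)).
Check whether (((!(tab[h] > 2)) <==> 3*h >= -12) <==> (!(2*h > -1))) && m == -4 implies it.
Every state satisfying the precondition satisfies the weakest precondition: the implication holds.
Answer: valid


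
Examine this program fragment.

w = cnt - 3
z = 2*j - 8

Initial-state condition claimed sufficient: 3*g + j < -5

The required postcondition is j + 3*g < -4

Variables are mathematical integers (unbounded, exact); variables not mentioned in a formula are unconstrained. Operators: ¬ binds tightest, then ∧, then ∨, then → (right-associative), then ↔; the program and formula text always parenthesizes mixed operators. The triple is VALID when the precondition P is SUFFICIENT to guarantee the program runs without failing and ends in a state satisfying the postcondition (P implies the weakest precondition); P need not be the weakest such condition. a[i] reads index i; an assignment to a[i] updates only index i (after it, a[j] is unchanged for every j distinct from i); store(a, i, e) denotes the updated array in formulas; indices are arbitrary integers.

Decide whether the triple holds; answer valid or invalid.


Working backward. After the program, the postcondition j + 3*g < -4 must hold; in canonical form it is 3*g + j < -4.
Before z := 2*j - 8: 3*g + j < -4
Before w := cnt - 3: 3*g + j < -4
The weakest precondition is 3*g + j < -4.
Check whether 3*g + j < -5 implies it.
Every state satisfying the precondition satisfies the weakest precondition: the implication holds.
Answer: valid


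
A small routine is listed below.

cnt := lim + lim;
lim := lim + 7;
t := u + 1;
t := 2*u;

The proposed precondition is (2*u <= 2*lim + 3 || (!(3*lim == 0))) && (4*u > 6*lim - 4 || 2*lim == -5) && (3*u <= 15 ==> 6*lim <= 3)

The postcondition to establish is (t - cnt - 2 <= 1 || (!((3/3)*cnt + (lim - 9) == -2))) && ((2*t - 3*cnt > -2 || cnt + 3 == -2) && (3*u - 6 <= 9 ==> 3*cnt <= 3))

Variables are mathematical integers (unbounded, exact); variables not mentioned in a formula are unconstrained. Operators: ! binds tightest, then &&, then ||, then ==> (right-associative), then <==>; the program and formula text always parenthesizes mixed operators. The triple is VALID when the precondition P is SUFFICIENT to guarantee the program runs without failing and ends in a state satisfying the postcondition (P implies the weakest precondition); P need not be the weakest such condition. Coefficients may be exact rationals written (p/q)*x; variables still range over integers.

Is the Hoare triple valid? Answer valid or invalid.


Working backward. After the program, the postcondition (t - cnt - 2 <= 1 || (!((3/3)*cnt + (lim - 9) == -2))) && ((2*t - 3*cnt > -2 || cnt + 3 == -2) && (3*u - 6 <= 9 ==> 3*cnt <= 3)) must hold; in canonical form it is (t <= cnt + 3 || (!(cnt + lim == 7))) && (2*t > 3*cnt - 2 || cnt == -5) && (3*u <= 15 ==> 3*cnt <= 3).
Before t := 2*u: (2*u <= cnt + 3 || (!(cnt + lim == 7))) && (4*u > 3*cnt - 2 || cnt == -5) && (3*u <= 15 ==> 3*cnt <= 3)
Before t := u + 1: (2*u <= cnt + 3 || (!(cnt + lim == 7))) && (4*u > 3*cnt - 2 || cnt == -5) && (3*u <= 15 ==> 3*cnt <= 3)
Before lim := lim + 7: (2*u <= cnt + 3 || (!(cnt + lim == 0))) && (4*u > 3*cnt - 2 || cnt == -5) && (3*u <= 15 ==> 3*cnt <= 3)
Before cnt := lim + lim: (2*u <= 2*lim + 3 || (!(3*lim == 0))) && (4*u > 6*lim - 2 || 2*lim == -5) && (3*u <= 15 ==> 6*lim <= 3)
The weakest precondition is (2*u <= 2*lim + 3 || (!(3*lim == 0))) && (4*u > 6*lim - 2 || 2*lim == -5) && (3*u <= 15 ==> 6*lim <= 3).
Check whether (2*u <= 2*lim + 3 || (!(3*lim == 0))) && (4*u > 6*lim - 4 || 2*lim == -5) && (3*u <= 15 ==> 6*lim <= 3) implies it.
Countermodel: at the initial state lim = 5, u = 7, the precondition holds but the weakest precondition fails.
Answer: invalid


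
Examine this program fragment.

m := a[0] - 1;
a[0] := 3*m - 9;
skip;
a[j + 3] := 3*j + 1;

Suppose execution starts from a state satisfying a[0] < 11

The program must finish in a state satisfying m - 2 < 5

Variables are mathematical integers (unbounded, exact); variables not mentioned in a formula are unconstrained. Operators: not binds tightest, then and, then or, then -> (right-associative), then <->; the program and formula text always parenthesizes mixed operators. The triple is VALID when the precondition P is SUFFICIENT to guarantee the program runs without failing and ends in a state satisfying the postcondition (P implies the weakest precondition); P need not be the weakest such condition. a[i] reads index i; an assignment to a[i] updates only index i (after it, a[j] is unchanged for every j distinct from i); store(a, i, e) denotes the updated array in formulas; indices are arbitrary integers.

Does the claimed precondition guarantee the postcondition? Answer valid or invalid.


Working backward. After the program, the postcondition m - 2 < 5 must hold; in canonical form it is m < 7.
Before a[j + 3] := 3*j + 1: m < 7
Before skip: m < 7
Before a[0] := 3*m - 9: m < 7
Before m := a[0] - 1: a[0] < 8
The weakest precondition is a[0] < 8.
Check whether a[0] < 11 implies it.
Countermodel: at the initial state a = {[0] = 8, elsewhere 8}, the precondition holds but the weakest precondition fails.
Answer: invalid


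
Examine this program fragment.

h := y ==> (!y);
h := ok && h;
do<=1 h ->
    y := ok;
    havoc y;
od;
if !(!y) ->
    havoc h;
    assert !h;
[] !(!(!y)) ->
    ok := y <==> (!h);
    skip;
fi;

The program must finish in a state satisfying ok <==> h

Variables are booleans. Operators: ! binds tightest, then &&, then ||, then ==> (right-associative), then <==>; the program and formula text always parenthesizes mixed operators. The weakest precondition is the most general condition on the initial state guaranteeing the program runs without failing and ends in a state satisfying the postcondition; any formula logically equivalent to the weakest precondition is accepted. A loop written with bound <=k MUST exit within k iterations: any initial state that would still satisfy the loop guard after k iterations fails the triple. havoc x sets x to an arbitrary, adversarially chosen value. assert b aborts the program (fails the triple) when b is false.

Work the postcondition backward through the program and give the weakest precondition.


Working backward. After the program, ok <==> h must hold.
Then branch requires false; else branch requires (y <==> (!h)) <==> h.
Before the if: (!y) && ((!y) ==> ((y <==> (!h)) <==> h))
Before the loop (bound <=1), unroll the exhaustion recursion (WP_0 = exit-now case; WP_j = one more guarded iteration, up to j = 1):
  WP_0: (!h) && (!y) && ((!y) ==> ((y <==> (!h)) <==> h))
  WP_1: (!h) && ((!h) ==> ((!y) && ((!y) ==> ((y <==> (!h)) <==> h))))
So before the loop: (!h) && ((!h) ==> ((!y) && ((!y) ==> ((y <==> (!h)) <==> h))))
Before h := ok && h: (!(ok && h)) && ((!(ok && h)) ==> ((!y) && ((!y) ==> ((y <==> (!(ok && h))) <==> (ok && h)))))
Before h := y ==> (!y): (!(ok && (y ==> (!y)))) && ((!(ok && (y ==> (!y)))) ==> ((!y) && ((!y) ==> ((y <==> (!(ok && (y ==> (!y))))) <==> (ok && (y ==> (!y)))))))
Answer: WP = (!(ok && (y ==> (!y)))) && ((!(ok && (y ==> (!y)))) ==> ((!y) && ((!y) ==> ((y <==> (!(ok && (y ==> (!y))))) <==> (ok && (y ==> (!y)))))))


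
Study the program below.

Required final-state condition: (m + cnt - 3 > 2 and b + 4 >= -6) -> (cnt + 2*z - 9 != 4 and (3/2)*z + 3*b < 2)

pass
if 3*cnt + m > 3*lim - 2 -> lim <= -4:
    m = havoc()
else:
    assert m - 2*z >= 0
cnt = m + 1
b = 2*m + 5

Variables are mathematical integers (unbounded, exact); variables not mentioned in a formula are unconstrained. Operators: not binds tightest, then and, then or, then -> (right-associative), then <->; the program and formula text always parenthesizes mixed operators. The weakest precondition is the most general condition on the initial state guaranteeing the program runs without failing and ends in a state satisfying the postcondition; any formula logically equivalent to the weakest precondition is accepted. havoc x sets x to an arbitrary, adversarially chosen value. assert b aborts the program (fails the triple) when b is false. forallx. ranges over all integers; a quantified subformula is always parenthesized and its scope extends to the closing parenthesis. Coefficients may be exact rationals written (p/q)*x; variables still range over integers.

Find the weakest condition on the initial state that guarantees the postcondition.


Working backward. After the program, the postcondition (m + cnt - 3 > 2 and b + 4 >= -6) -> (cnt + 2*z - 9 != 4 and (3/2)*z + 3*b < 2) must hold; in canonical form it is (cnt + m > 5 and b >= -10) -> (cnt + 2*z != 13 and 3*b + (3/2)*z < 2).
Before b := 2*m + 5: (cnt + m > 5 and 2*m >= -15) -> (cnt + 2*z != 13 and 6*m + (3/2)*z < -13)
Before cnt := m + 1: (2*m > 4 and 2*m >= -15) -> (m + 2*z != 12 and 6*m + (3/2)*z < -13)
Then branch requires forall m_1. ((2*m_1 > 4 and 2*m_1 >= -15) -> (m_1 + 2*z != 12 and 6*m_1 + (3/2)*z < -13)); else branch requires m >= 2*z and ((2*m > 4 and 2*m >= -15) -> (m + 2*z != 12 and 6*m + (3/2)*z < -13)).
Before the if: ((3*cnt + m > 3*lim - 2 -> lim <= -4) -> (forall m_1. ((2*m_1 > 4 and 2*m_1 >= -15) -> (m_1 + 2*z != 12 and 6*m_1 + (3/2)*z < -13)))) and ((not (3*cnt + m > 3*lim - 2 -> lim <= -4)) -> (m >= 2*z and ((2*m > 4 and 2*m >= -15) -> (m + 2*z != 12 and 6*m + (3/2)*z < -13))))
Before skip: ((3*cnt + m > 3*lim - 2 -> lim <= -4) -> (forall m_1. ((2*m_1 > 4 and 2*m_1 >= -15) -> (m_1 + 2*z != 12 and 6*m_1 + (3/2)*z < -13)))) and ((not (3*cnt + m > 3*lim - 2 -> lim <= -4)) -> (m >= 2*z and ((2*m > 4 and 2*m >= -15) -> (m + 2*z != 12 and 6*m + (3/2)*z < -13))))
Answer: WP = ((3*cnt + m > 3*lim - 2 -> lim <= -4) -> (forall m_1. ((2*m_1 > 4 and 2*m_1 >= -15) -> (m_1 + 2*z != 12 and 6*m_1 + (3/2)*z < -13)))) and ((not (3*cnt + m > 3*lim - 2 -> lim <= -4)) -> (m >= 2*z and ((2*m > 4 and 2*m >= -15) -> (m + 2*z != 12 and 6*m + (3/2)*z < -13))))


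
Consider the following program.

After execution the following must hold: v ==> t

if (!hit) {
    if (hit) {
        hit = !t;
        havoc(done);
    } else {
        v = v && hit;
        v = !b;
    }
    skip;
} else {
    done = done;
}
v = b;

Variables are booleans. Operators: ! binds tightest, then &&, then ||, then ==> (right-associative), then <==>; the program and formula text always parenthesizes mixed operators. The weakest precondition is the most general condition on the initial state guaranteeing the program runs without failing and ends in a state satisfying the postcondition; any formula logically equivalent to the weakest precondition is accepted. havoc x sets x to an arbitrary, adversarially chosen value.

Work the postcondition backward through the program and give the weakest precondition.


Working backward. After the program, v ==> t must hold.
Before v := b: b ==> t
Then branch requires (hit ==> (b ==> t)) && ((!hit) ==> (b ==> t)); else branch requires b ==> t.
Before the if: ((!hit) ==> ((hit ==> (b ==> t)) && ((!hit) ==> (b ==> t)))) && (hit ==> (b ==> t))
Answer: WP = ((!hit) ==> ((hit ==> (b ==> t)) && ((!hit) ==> (b ==> t)))) && (hit ==> (b ==> t))


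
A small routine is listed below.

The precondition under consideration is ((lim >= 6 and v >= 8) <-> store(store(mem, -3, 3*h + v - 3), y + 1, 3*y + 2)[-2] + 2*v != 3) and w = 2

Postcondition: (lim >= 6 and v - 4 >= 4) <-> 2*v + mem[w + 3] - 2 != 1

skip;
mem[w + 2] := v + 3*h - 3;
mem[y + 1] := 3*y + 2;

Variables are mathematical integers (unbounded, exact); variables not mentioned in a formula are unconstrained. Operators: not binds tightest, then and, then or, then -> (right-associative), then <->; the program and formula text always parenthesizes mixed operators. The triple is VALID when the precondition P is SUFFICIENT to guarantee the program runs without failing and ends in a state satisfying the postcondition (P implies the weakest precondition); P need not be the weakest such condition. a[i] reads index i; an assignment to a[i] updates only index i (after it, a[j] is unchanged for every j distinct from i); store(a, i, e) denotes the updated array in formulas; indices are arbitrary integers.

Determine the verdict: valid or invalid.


Working backward. After the program, the postcondition (lim >= 6 and v - 4 >= 4) <-> 2*v + mem[w + 3] - 2 != 1 must hold; in canonical form it is (lim >= 6 and v >= 8) <-> mem[w + 3] + 2*v != 3.
Before mem[y + 1] := 3*y + 2: (lim >= 6 and v >= 8) <-> store(mem, y + 1, 3*y + 2)[w + 3] + 2*v != 3
Before mem[w + 2] := v + 3*h - 3: (lim >= 6 and v >= 8) <-> store(store(mem, w + 2, 3*h + v - 3), y + 1, 3*y + 2)[w + 3] + 2*v != 3
Before skip: (lim >= 6 and v >= 8) <-> store(store(mem, w + 2, 3*h + v - 3), y + 1, 3*y + 2)[w + 3] + 2*v != 3
The weakest precondition is (lim >= 6 and v >= 8) <-> store(store(mem, w + 2, 3*h + v - 3), y + 1, 3*y + 2)[w + 3] + 2*v != 3.
Check whether ((lim >= 6 and v >= 8) <-> store(store(mem, -3, 3*h + v - 3), y + 1, 3*y + 2)[-2] + 2*v != 3) and w = 2 implies it.
Countermodel: at the initial state h = 0, lim = 5, mem = {[-3] = 6, [-2] = 15, [4] = 6, [5] = 6, elsewhere 6}, v = -6, w = 2, y = 4, the precondition holds but the weakest precondition fails.
Answer: invalid


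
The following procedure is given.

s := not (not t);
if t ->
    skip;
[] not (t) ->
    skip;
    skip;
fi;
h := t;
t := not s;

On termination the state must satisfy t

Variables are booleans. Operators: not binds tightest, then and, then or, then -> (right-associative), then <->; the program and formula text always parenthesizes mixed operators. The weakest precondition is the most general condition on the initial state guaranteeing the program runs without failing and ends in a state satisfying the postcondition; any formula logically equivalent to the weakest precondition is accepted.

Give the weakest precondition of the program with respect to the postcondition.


Working backward. After the program, t must hold.
Before t := not s: not s
Before h := t: not s
Then branch requires not s; else branch requires not s.
Before the if: (t -> (not s)) and ((not t) -> (not s))
Before s := not (not t): t -> (not t)
Answer: WP = t -> (not t)


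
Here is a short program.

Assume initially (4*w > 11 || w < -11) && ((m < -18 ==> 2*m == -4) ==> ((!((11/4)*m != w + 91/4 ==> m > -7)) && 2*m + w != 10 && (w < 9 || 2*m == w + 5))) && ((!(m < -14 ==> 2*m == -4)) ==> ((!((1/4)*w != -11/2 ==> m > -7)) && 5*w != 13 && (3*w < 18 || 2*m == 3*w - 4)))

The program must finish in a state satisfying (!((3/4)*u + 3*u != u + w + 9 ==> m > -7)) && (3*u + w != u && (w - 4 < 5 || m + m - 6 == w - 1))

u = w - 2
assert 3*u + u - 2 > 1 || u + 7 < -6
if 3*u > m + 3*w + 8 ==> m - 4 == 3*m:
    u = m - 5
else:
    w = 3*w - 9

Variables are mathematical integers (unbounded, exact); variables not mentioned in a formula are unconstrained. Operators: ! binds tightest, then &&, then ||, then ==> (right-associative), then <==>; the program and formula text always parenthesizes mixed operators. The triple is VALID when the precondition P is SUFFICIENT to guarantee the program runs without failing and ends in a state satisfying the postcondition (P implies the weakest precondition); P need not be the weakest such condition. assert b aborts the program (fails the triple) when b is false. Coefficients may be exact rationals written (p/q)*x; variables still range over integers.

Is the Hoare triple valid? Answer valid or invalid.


Working backward. After the program, the postcondition (!((3/4)*u + 3*u != u + w + 9 ==> m > -7)) && (3*u + w != u && (w - 4 < 5 || m + m - 6 == w - 1)) must hold; in canonical form it is (!((11/4)*u != w + 9 ==> m > -7)) && 2*u + w != 0 && (w < 9 || 2*m == w + 5).
Then branch requires (!((11/4)*m != w + 91/4 ==> m > -7)) && 2*m + w != 10 && (w < 9 || 2*m == w + 5); else branch requires (!((11/4)*u != 3*w ==> m > -7)) && 2*u + 3*w != 9 && (3*w < 18 || 2*m == 3*w - 4).
Before the if: ((3*u > m + 3*w + 8 ==> 2*m == -4) ==> ((!((11/4)*m != w + 91/4 ==> m > -7)) && 2*m + w != 10 && (w < 9 || 2*m == w + 5))) && ((!(3*u > m + 3*w + 8 ==> 2*m == -4)) ==> ((!((11/4)*u != 3*w ==> m > -7)) && 2*u + 3*w != 9 && (3*w < 18 || 2*m == 3*w - 4)))
Before assert 3*u + u - 2 > 1 || u + 7 < -6: (4*u > 3 || u < -13) && ((3*u > m + 3*w + 8 ==> 2*m == -4) ==> ((!((11/4)*m != w + 91/4 ==> m > -7)) && 2*m + w != 10 && (w < 9 || 2*m == w + 5))) && ((!(3*u > m + 3*w + 8 ==> 2*m == -4)) ==> ((!((11/4)*u != 3*w ==> m > -7)) && 2*u + 3*w != 9 && (3*w < 18 || 2*m == 3*w - 4)))
Before u := w - 2: (4*w > 11 || w < -11) && ((m < -14 ==> 2*m == -4) ==> ((!((11/4)*m != w + 91/4 ==> m > -7)) && 2*m + w != 10 && (w < 9 || 2*m == w + 5))) && ((!(m < -14 ==> 2*m == -4)) ==> ((!((1/4)*w != -11/2 ==> m > -7)) && 5*w != 13 && (3*w < 18 || 2*m == 3*w - 4)))
The weakest precondition is (4*w > 11 || w < -11) && ((m < -14 ==> 2*m == -4) ==> ((!((11/4)*m != w + 91/4 ==> m > -7)) && 2*m + w != 10 && (w < 9 || 2*m == w + 5))) && ((!(m < -14 ==> 2*m == -4)) ==> ((!((1/4)*w != -11/2 ==> m > -7)) && 5*w != 13 && (3*w < 18 || 2*m == 3*w - 4))).
Check whether (4*w > 11 || w < -11) && ((m < -18 ==> 2*m == -4) ==> ((!((11/4)*m != w + 91/4 ==> m > -7)) && 2*m + w != 10 && (w < 9 || 2*m == w + 5))) && ((!(m < -14 ==> 2*m == -4)) ==> ((!((1/4)*w != -11/2 ==> m > -7)) && 5*w != 13 && (3*w < 18 || 2*m == 3*w - 4))) implies it.
Every state satisfying the precondition satisfies the weakest precondition: the implication holds.
Answer: valid


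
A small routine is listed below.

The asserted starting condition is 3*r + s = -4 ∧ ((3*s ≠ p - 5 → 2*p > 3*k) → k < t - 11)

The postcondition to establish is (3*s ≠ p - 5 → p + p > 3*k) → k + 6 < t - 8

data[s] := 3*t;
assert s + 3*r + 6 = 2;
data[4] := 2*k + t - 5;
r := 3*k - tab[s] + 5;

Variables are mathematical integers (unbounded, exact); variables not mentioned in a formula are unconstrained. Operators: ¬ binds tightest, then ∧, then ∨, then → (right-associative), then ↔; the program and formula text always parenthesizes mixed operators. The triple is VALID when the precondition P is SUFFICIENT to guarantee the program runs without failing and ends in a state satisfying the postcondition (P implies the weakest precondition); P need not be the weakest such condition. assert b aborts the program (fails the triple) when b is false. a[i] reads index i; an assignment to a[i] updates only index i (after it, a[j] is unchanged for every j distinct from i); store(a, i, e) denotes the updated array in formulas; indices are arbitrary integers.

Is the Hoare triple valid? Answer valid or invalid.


Working backward. After the program, the postcondition (3*s ≠ p - 5 → p + p > 3*k) → k + 6 < t - 8 must hold; in canonical form it is (3*s ≠ p - 5 → 2*p > 3*k) → k < t - 14.
Before r := 3*k - tab[s] + 5: (3*s ≠ p - 5 → 2*p > 3*k) → k < t - 14
Before data[4] := 2*k + t - 5: (3*s ≠ p - 5 → 2*p > 3*k) → k < t - 14
Before assert s + 3*r + 6 = 2: 3*r + s = -4 ∧ ((3*s ≠ p - 5 → 2*p > 3*k) → k < t - 14)
Before data[s] := 3*t: 3*r + s = -4 ∧ ((3*s ≠ p - 5 → 2*p > 3*k) → k < t - 14)
The weakest precondition is 3*r + s = -4 ∧ ((3*s ≠ p - 5 → 2*p > 3*k) → k < t - 14).
Check whether 3*r + s = -4 ∧ ((3*s ≠ p - 5 → 2*p > 3*k) → k < t - 11) implies it.
Countermodel: at the initial state k = 1, p = 2, r = 0, s = -4, t = 13, the precondition holds but the weakest precondition fails.
Answer: invalid


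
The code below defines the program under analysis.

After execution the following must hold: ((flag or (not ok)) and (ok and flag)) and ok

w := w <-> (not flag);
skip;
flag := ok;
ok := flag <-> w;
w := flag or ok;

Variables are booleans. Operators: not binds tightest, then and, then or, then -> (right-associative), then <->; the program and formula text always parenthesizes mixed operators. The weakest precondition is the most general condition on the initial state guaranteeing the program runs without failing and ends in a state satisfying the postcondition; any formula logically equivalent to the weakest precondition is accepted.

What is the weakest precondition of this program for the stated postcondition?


Working backward. After the program, the postcondition ((flag or (not ok)) and (ok and flag)) and ok must hold; in canonical form it is (flag or (not ok)) and ok and flag.
Before w := flag or ok: (flag or (not ok)) and ok and flag
Before ok := flag <-> w: (flag or (not (flag <-> w))) and (flag <-> w) and flag
Before flag := ok: (ok or (not (ok <-> w))) and (ok <-> w) and ok
Before skip: (ok or (not (ok <-> w))) and (ok <-> w) and ok
Before w := w <-> (not flag): (ok or (not (ok <-> (w <-> (not flag))))) and (ok <-> (w <-> (not flag))) and ok
Answer: WP = (ok or (not (ok <-> (w <-> (not flag))))) and (ok <-> (w <-> (not flag))) and ok


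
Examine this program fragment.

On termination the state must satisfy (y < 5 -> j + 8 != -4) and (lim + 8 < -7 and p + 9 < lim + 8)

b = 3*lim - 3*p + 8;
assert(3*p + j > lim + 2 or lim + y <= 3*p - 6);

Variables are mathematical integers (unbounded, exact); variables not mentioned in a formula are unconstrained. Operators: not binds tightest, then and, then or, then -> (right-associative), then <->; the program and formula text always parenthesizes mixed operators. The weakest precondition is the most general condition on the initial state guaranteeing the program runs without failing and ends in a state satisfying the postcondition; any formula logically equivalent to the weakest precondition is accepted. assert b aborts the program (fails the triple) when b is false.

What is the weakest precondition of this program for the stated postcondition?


Working backward. After the program, the postcondition (y < 5 -> j + 8 != -4) and (lim + 8 < -7 and p + 9 < lim + 8) must hold; in canonical form it is (y < 5 -> j != -12) and lim < -15 and p < lim - 1.
Before assert 3*p + j > lim + 2 or lim + y <= 3*p - 6: (j + 3*p > lim + 2 or lim + y <= 3*p - 6) and (y < 5 -> j != -12) and lim < -15 and p < lim - 1
Before b := 3*lim - 3*p + 8: (j + 3*p > lim + 2 or lim + y <= 3*p - 6) and (y < 5 -> j != -12) and lim < -15 and p < lim - 1
Answer: WP = (j + 3*p > lim + 2 or lim + y <= 3*p - 6) and (y < 5 -> j != -12) and lim < -15 and p < lim - 1


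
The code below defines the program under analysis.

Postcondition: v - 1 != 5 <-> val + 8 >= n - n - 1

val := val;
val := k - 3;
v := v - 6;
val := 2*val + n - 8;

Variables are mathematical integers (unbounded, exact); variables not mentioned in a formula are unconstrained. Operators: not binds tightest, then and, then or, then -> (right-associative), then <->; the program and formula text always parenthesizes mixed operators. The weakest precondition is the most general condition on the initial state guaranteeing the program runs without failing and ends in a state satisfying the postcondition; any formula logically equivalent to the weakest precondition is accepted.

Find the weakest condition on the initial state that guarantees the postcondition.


Working backward. After the program, the postcondition v - 1 != 5 <-> val + 8 >= n - n - 1 must hold; in canonical form it is v != 6 <-> val >= -9.
Before val := 2*val + n - 8: v != 6 <-> n + 2*val >= -1
Before v := v - 6: v != 12 <-> n + 2*val >= -1
Before val := k - 3: v != 12 <-> 2*k + n >= 5
Before val := val: v != 12 <-> 2*k + n >= 5
Answer: WP = v != 12 <-> 2*k + n >= 5


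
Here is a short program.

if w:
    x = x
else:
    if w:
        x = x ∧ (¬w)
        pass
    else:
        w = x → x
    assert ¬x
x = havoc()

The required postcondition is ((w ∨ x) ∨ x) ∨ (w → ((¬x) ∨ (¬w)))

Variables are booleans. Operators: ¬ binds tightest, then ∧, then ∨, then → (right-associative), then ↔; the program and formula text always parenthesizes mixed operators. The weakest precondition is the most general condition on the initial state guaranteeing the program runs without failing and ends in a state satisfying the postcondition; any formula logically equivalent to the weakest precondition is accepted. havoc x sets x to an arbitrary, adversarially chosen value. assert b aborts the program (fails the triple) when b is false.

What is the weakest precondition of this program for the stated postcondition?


Working backward. After the program, the postcondition ((w ∨ x) ∨ x) ∨ (w → ((¬x) ∨ (¬w))) must hold; in canonical form it is w ∨ x ∨ (w → ((¬x) ∨ (¬w))).
Before havoc x: true
Then branch requires true; else branch requires (w → (¬(x ∧ (¬w)))) ∧ ((¬w) → (¬x)).
Before the if: (¬w) → ((w → (¬(x ∧ (¬w)))) ∧ ((¬w) → (¬x)))
Answer: WP = (¬w) → ((w → (¬(x ∧ (¬w)))) ∧ ((¬w) → (¬x)))


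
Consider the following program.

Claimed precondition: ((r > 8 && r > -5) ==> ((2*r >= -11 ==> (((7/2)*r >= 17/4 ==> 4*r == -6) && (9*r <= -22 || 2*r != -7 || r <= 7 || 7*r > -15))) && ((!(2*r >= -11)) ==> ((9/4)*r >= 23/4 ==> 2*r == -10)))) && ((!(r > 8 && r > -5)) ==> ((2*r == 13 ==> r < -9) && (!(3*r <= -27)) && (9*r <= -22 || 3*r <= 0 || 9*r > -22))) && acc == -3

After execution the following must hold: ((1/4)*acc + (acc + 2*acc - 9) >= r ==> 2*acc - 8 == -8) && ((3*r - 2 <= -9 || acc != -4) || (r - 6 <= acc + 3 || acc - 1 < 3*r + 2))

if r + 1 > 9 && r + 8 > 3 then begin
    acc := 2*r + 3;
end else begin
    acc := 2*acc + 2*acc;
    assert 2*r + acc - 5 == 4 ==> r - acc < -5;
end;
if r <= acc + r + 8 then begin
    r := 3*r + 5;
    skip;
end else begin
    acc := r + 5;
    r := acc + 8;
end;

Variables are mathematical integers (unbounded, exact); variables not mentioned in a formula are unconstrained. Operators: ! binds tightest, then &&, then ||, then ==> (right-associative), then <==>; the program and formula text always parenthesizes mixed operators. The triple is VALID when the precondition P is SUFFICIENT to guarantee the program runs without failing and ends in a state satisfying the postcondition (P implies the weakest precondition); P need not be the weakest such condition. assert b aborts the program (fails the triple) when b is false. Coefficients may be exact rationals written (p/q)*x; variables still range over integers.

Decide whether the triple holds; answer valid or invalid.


Working backward. After the program, the postcondition ((1/4)*acc + (acc + 2*acc - 9) >= r ==> 2*acc - 8 == -8) && ((3*r - 2 <= -9 || acc != -4) || (r - 6 <= acc + 3 || acc - 1 < 3*r + 2)) must hold; in canonical form it is ((13/4)*acc >= r + 9 ==> 2*acc == 0) && (3*r <= -7 || acc != -4 || r <= acc + 9 || acc < 3*r + 3).
Then branch requires ((13/4)*acc >= 3*r + 14 ==> 2*acc == 0) && (9*r <= -22 || acc != -4 || 3*r <= acc + 4 || acc < 9*r + 18); else branch requires (9/4)*r >= 23/4 ==> 2*r == -10.
Before the if: (acc >= -8 ==> (((13/4)*acc >= 3*r + 14 ==> 2*acc == 0) && (9*r <= -22 || acc != -4 || 3*r <= acc + 4 || acc < 9*r + 18))) && ((!(acc >= -8)) ==> ((9/4)*r >= 23/4 ==> 2*r == -10))
Then branch requires (2*r >= -11 ==> (((7/2)*r >= 17/4 ==> 4*r == -6) && (9*r <= -22 || 2*r != -7 || r <= 7 || 7*r > -15))) && ((!(2*r >= -11)) ==> ((9/4)*r >= 23/4 ==> 2*r == -10)); else branch requires (4*acc + 2*r == 9 ==> r < 4*acc - 5) && (4*acc >= -8 ==> ((13*acc >= 3*r + 14 ==> 8*acc == 0) && (9*r <= -22 || 4*acc != -4 || 3*r <= 4*acc + 4 || 4*acc < 9*r + 18))) && ((!(4*acc >= -8)) ==> ((9/4)*r >= 23/4 ==> 2*r == -10)).
Before the if: ((r > 8 && r > -5) ==> ((2*r >= -11 ==> (((7/2)*r >= 17/4 ==> 4*r == -6) && (9*r <= -22 || 2*r != -7 || r <= 7 || 7*r > -15))) && ((!(2*r >= -11)) ==> ((9/4)*r >= 23/4 ==> 2*r == -10)))) && ((!(r > 8 && r > -5)) ==> ((4*acc + 2*r == 9 ==> r < 4*acc - 5) && (4*acc >= -8 ==> ((13*acc >= 3*r + 14 ==> 8*acc == 0) && (9*r <= -22 || 4*acc != -4 || 3*r <= 4*acc + 4 || 4*acc < 9*r + 18))) && ((!(4*acc >= -8)) ==> ((9/4)*r >= 23/4 ==> 2*r == -10))))
The weakest precondition is ((r > 8 && r > -5) ==> ((2*r >= -11 ==> (((7/2)*r >= 17/4 ==> 4*r == -6) && (9*r <= -22 || 2*r != -7 || r <= 7 || 7*r > -15))) && ((!(2*r >= -11)) ==> ((9/4)*r >= 23/4 ==> 2*r == -10)))) && ((!(r > 8 && r > -5)) ==> ((4*acc + 2*r == 9 ==> r < 4*acc - 5) && (4*acc >= -8 ==> ((13*acc >= 3*r + 14 ==> 8*acc == 0) && (9*r <= -22 || 4*acc != -4 || 3*r <= 4*acc + 4 || 4*acc < 9*r + 18))) && ((!(4*acc >= -8)) ==> ((9/4)*r >= 23/4 ==> 2*r == -10)))).
Check whether ((r > 8 && r > -5) ==> ((2*r >= -11 ==> (((7/2)*r >= 17/4 ==> 4*r == -6) && (9*r <= -22 || 2*r != -7 || r <= 7 || 7*r > -15))) && ((!(2*r >= -11)) ==> ((9/4)*r >= 23/4 ==> 2*r == -10)))) && ((!(r > 8 && r > -5)) ==> ((2*r == 13 ==> r < -9) && (!(3*r <= -27)) && (9*r <= -22 || 3*r <= 0 || 9*r > -22))) && acc == -3 implies it.
Countermodel: at the initial state acc = -3, r = 3, the precondition holds but the weakest precondition fails.
Answer: invalid


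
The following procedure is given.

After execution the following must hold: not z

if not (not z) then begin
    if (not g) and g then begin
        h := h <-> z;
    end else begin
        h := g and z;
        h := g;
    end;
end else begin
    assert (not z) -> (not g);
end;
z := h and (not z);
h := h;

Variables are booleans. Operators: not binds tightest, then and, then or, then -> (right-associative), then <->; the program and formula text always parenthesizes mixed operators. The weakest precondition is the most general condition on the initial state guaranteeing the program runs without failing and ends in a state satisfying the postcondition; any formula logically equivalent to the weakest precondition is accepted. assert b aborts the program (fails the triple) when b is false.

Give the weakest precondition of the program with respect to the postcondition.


Working backward. After the program, not z must hold.
Before h := h: not z
Before z := h and (not z): not (h and (not z))
Then branch requires not (g and (not z)); else branch requires ((not z) -> (not g)) and (not (h and (not z))).
Before the if: (z -> (not (g and (not z)))) and ((not z) -> (((not z) -> (not g)) and (not (h and (not z)))))
Answer: WP = (z -> (not (g and (not z)))) and ((not z) -> (((not z) -> (not g)) and (not (h and (not z)))))


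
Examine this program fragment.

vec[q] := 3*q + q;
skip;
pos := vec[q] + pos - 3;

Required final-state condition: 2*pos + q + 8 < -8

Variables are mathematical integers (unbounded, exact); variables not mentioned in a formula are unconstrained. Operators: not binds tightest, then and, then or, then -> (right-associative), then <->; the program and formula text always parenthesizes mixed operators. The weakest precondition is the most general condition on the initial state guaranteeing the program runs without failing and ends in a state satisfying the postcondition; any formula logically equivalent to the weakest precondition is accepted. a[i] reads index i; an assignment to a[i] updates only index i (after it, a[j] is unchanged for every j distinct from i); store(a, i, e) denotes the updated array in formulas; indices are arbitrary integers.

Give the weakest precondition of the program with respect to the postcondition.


Working backward. After the program, the postcondition 2*pos + q + 8 < -8 must hold; in canonical form it is 2*pos + q < -16.
Before pos := vec[q] + pos - 3: 2*vec[q] + 2*pos + q < -10
Before skip: 2*vec[q] + 2*pos + q < -10
Before vec[q] := 3*q + q: 2*store(vec, q, 4*q)[q] + 2*pos + q < -10
Answer: WP = 2*store(vec, q, 4*q)[q] + 2*pos + q < -10


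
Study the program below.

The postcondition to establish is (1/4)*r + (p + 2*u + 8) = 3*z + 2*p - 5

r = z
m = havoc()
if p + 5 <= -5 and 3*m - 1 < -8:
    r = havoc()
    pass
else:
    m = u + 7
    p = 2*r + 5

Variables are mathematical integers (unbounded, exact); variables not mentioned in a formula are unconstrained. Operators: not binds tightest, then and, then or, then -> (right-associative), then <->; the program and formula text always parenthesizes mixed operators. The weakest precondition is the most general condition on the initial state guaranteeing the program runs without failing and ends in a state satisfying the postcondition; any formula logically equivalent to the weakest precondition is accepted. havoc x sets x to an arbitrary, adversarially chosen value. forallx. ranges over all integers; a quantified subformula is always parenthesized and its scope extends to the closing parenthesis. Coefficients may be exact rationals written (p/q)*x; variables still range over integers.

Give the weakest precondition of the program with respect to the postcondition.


Working backward. After the program, the postcondition (1/4)*r + (p + 2*u + 8) = 3*z + 2*p - 5 must hold; in canonical form it is (1/4)*r + 2*u = p + 3*z - 13.
Then branch requires forall r_1. (1/4)*r_1 + 2*u = p + 3*z - 13; else branch requires 2*u = (7/4)*r + 3*z - 8.
Before the if: ((p <= -10 and 3*m < -7) -> (forall r_1. (1/4)*r_1 + 2*u = p + 3*z - 13)) and ((not (p <= -10 and 3*m < -7)) -> 2*u = (7/4)*r + 3*z - 8)
Before havoc m: forall m_1. (((p <= -10 and 3*m_1 < -7) -> (forall r_1. (1/4)*r_1 + 2*u = p + 3*z - 13)) and ((not (p <= -10 and 3*m_1 < -7)) -> 2*u = (7/4)*r + 3*z - 8))
Before r := z: forall m_1. (((p <= -10 and 3*m_1 < -7) -> (forall r_1. (1/4)*r_1 + 2*u = p + 3*z - 13)) and ((not (p <= -10 and 3*m_1 < -7)) -> 2*u = (19/4)*z - 8))
Answer: WP = forall m_1. (((p <= -10 and 3*m_1 < -7) -> (forall r_1. (1/4)*r_1 + 2*u = p + 3*z - 13)) and ((not (p <= -10 and 3*m_1 < -7)) -> 2*u = (19/4)*z - 8))


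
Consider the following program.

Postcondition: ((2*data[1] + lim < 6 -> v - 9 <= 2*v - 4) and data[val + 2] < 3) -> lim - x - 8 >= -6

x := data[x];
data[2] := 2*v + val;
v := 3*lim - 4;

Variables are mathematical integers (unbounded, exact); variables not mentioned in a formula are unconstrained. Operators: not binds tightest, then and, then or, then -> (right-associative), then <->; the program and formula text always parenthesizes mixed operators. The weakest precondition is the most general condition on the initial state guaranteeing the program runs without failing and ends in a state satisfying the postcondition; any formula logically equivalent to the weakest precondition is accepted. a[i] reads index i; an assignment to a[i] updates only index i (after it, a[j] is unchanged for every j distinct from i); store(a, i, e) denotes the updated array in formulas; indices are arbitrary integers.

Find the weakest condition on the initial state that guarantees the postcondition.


Working backward. After the program, the postcondition ((2*data[1] + lim < 6 -> v - 9 <= 2*v - 4) and data[val + 2] < 3) -> lim - x - 8 >= -6 must hold; in canonical form it is ((2*data[1] + lim < 6 -> v >= -5) and data[val + 2] < 3) -> lim >= x + 2.
Before v := 3*lim - 4: ((2*data[1] + lim < 6 -> 3*lim >= -1) and data[val + 2] < 3) -> lim >= x + 2
Before data[2] := 2*v + val: ((2*data[1] + lim < 6 -> 3*lim >= -1) and store(data, 2, 2*v + val)[val + 2] < 3) -> lim >= x + 2
Before x := data[x]: ((2*data[1] + lim < 6 -> 3*lim >= -1) and store(data, 2, 2*v + val)[val + 2] < 3) -> lim >= data[x] + 2
Answer: WP = ((2*data[1] + lim < 6 -> 3*lim >= -1) and store(data, 2, 2*v + val)[val + 2] < 3) -> lim >= data[x] + 2


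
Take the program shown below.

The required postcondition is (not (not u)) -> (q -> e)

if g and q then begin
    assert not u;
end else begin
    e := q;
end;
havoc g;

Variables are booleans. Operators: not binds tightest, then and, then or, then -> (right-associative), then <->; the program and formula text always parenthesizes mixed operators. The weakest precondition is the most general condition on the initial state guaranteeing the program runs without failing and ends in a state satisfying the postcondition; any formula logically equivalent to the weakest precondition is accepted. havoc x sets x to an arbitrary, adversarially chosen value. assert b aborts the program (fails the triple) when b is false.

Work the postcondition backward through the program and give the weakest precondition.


Working backward. After the program, the postcondition (not (not u)) -> (q -> e) must hold; in canonical form it is u -> (q -> e).
Before havoc g: u -> (q -> e)
Then branch requires (not u) and (u -> (q -> e)); else branch requires true.
Before the if: (g and q) -> ((not u) and (u -> (q -> e)))
Answer: WP = (g and q) -> ((not u) and (u -> (q -> e)))


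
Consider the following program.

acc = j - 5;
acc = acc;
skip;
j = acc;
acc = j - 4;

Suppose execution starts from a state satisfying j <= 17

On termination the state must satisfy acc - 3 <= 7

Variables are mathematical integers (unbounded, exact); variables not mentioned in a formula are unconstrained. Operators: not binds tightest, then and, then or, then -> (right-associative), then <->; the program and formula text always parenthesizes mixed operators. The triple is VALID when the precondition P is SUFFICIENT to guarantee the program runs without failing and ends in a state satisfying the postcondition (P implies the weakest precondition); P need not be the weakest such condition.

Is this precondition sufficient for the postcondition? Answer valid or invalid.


Working backward. After the program, the postcondition acc - 3 <= 7 must hold; in canonical form it is acc <= 10.
Before acc := j - 4: j <= 14
Before j := acc: acc <= 14
Before skip: acc <= 14
Before acc := acc: acc <= 14
Before acc := j - 5: j <= 19
The weakest precondition is j <= 19.
Check whether j <= 17 implies it.
Every state satisfying the precondition satisfies the weakest precondition: the implication holds.
Answer: valid


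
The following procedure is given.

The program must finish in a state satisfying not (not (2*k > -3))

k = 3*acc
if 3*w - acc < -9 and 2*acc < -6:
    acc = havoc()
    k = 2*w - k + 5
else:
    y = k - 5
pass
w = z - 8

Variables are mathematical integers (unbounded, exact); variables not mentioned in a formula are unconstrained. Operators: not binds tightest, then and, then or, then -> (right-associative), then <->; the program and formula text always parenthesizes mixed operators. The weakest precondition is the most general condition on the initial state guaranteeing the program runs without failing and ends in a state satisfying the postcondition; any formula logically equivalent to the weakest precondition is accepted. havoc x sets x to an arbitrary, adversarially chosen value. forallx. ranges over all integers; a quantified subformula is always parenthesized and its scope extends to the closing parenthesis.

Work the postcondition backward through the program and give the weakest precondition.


Working backward. After the program, the postcondition not (not (2*k > -3)) must hold; in canonical form it is 2*k > -3.
Before w := z - 8: 2*k > -3
Before skip: 2*k > -3
Then branch requires 4*w > 2*k - 13; else branch requires 2*k > -3.
Before the if: ((3*w < acc - 9 and 2*acc < -6) -> 4*w > 2*k - 13) and ((not (3*w < acc - 9 and 2*acc < -6)) -> 2*k > -3)
Before k := 3*acc: ((3*w < acc - 9 and 2*acc < -6) -> 4*w > 6*acc - 13) and ((not (3*w < acc - 9 and 2*acc < -6)) -> 6*acc > -3)
Answer: WP = ((3*w < acc - 9 and 2*acc < -6) -> 4*w > 6*acc - 13) and ((not (3*w < acc - 9 and 2*acc < -6)) -> 6*acc > -3)
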